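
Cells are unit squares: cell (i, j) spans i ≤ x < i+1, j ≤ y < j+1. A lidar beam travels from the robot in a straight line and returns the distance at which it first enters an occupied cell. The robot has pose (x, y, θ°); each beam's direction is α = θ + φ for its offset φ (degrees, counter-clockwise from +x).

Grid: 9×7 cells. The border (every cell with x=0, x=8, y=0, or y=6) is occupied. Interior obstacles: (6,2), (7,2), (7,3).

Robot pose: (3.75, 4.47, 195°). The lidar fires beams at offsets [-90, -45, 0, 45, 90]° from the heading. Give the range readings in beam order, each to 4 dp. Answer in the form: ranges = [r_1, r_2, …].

ranges = [1.5840, 3.0600, 2.8470, 4.0068, 3.5924]

beam 1: φ=-90°, α=105°
  direction (-0.2588, 0.9659); cell (3,4); t to first gridline: x 2.8978, y 0.5487 (then +3.8637 / +1.0353)
    (3,5) via y @ 0.5487
    (3,6) via y @ 1.5840  # hit
  → r_1 = 1.5840
beam 2: φ=-45°, α=150°
  direction (-0.8660, 0.5000); cell (3,4); t to first gridline: x 0.8660, y 1.0600 (then +1.1547 / +2.0000)
    (2,4) via x @ 0.8660
    (2,5) via y @ 1.0600
    (1,5) via x @ 2.0207
    (1,6) via y @ 3.0600  # hit
  → r_2 = 3.0600
beam 3: φ=0°, α=195°
  direction (-0.9659, -0.2588); cell (3,4); t to first gridline: x 0.7765, y 1.8159 (then +1.0353 / +3.8637)
    (2,4) via x @ 0.7765
    (1,4) via x @ 1.8117
    (1,3) via y @ 1.8159
    (0,3) via x @ 2.8470  # hit
  → r_3 = 2.8470
beam 4: φ=45°, α=240°
  direction (-0.5000, -0.8660); cell (3,4); t to first gridline: x 1.5000, y 0.5427 (then +2.0000 / +1.1547)
    (3,3) via y @ 0.5427
    (2,3) via x @ 1.5000
    (2,2) via y @ 1.6974
    (2,1) via y @ 2.8521
    (1,1) via x @ 3.5000
    (1,0) via y @ 4.0068  # hit
  → r_4 = 4.0068
beam 5: φ=90°, α=285°
  direction (0.2588, -0.9659); cell (3,4); t to first gridline: x 0.9659, y 0.4866 (then +3.8637 / +1.0353)
    (3,3) via y @ 0.4866
    (4,3) via x @ 0.9659
    (4,2) via y @ 1.5219
    (4,1) via y @ 2.5571
    (4,0) via y @ 3.5924  # hit
  → r_5 = 3.5924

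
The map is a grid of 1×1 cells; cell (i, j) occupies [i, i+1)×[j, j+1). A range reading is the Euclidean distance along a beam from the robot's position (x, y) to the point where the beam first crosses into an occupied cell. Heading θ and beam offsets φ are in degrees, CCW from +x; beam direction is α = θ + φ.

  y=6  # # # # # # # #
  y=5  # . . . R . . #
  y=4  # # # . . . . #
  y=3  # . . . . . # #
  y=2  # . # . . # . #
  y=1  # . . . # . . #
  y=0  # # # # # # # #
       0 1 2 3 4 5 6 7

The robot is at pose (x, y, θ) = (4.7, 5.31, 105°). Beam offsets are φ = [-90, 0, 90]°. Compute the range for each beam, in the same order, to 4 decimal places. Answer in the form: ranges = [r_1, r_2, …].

beam 1: φ=-90°, α=15°
  direction (0.9659, 0.2588); cell (4,5); t to first gridline: x 0.3106, y 2.6660 (then +1.0353 / +3.8637)
    (5,5) via x @ 0.3106
    (6,5) via x @ 1.3459
    (7,5) via x @ 2.3811  # hit
  → r_1 = 2.3811
beam 2: φ=0°, α=105°
  direction (-0.2588, 0.9659); cell (4,5); t to first gridline: x 2.7046, y 0.7143 (then +3.8637 / +1.0353)
    (4,6) via y @ 0.7143  # hit
  → r_2 = 0.7143
beam 3: φ=90°, α=195°
  direction (-0.9659, -0.2588); cell (4,5); t to first gridline: x 0.7247, y 1.1977 (then +1.0353 / +3.8637)
    (3,5) via x @ 0.7247
    (3,4) via y @ 1.1977
    (2,4) via x @ 1.7600  # hit
  → r_3 = 1.7600

ranges = [2.3811, 0.7143, 1.7600]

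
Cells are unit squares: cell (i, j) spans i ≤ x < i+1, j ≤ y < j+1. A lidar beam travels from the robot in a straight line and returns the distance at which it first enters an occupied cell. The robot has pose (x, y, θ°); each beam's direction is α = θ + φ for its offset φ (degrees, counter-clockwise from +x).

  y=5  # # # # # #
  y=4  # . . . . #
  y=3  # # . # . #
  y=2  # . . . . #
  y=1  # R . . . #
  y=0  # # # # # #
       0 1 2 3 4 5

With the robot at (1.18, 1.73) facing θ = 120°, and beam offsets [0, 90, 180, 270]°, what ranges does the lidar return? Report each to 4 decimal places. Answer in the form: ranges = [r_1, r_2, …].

beam 1: φ=0°, α=120°
  direction (-0.5000, 0.8660); cell (1,1); t to first gridline: x 0.3600, y 0.3118 (then +2.0000 / +1.1547)
    (1,2) via y @ 0.3118
    (0,2) via x @ 0.3600  # hit
  → r_1 = 0.3600
beam 2: φ=90°, α=210°
  direction (-0.8660, -0.5000); cell (1,1); t to first gridline: x 0.2078, y 1.4600 (then +1.1547 / +2.0000)
    (0,1) via x @ 0.2078  # hit
  → r_2 = 0.2078
beam 3: φ=180°, α=300°
  direction (0.5000, -0.8660); cell (1,1); t to first gridline: x 1.6400, y 0.8429 (then +2.0000 / +1.1547)
    (1,0) via y @ 0.8429  # hit
  → r_3 = 0.8429
beam 4: φ=270°, α=30°
  direction (0.8660, 0.5000); cell (1,1); t to first gridline: x 0.9469, y 0.5400 (then +1.1547 / +2.0000)
    (1,2) via y @ 0.5400
    (2,2) via x @ 0.9469
    (3,2) via x @ 2.1016
    (3,3) via y @ 2.5400  # hit
  → r_4 = 2.5400

ranges = [0.3600, 0.2078, 0.8429, 2.5400]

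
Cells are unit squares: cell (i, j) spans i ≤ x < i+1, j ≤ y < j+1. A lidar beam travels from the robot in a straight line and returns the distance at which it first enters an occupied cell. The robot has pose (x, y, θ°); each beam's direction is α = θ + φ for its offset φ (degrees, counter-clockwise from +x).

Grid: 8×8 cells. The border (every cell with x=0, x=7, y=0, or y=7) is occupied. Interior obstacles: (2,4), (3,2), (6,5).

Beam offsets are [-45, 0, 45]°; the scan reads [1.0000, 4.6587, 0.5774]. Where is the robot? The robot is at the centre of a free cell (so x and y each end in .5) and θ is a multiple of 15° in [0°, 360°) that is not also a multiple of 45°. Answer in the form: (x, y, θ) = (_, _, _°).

Enumerate (i+0.5, j+0.5, θ) over the 33 free cells and 16 admissible headings. For each, cast all 3 beams and compare to the given ranges.
  (1.5, 2.5, 30°): beam 1 = 1.5529 ≠ 1.0000 ✗
  (1.5, 2.5, 165°): beam 2 = 0.5176 ≠ 4.6587 ✗
  (5.5, 2.5, 150°): beam 1 = 4.6587 ≠ 1.0000 ✗
  (2.5, 5.5, 165°): beam 1 = 1.7321 ≠ 1.0000 ✗
  (4.5, 1.5, 300°): beam 1 = 0.5176 ≠ 1.0000 ✗
  …
  (2.5, 3.5, 15°): r_1=1.0000, r_2=4.6587, r_3=0.5774 — all match ✓
Only this pose fits every beam.

(x, y, θ) = (2.5, 3.5, 15°)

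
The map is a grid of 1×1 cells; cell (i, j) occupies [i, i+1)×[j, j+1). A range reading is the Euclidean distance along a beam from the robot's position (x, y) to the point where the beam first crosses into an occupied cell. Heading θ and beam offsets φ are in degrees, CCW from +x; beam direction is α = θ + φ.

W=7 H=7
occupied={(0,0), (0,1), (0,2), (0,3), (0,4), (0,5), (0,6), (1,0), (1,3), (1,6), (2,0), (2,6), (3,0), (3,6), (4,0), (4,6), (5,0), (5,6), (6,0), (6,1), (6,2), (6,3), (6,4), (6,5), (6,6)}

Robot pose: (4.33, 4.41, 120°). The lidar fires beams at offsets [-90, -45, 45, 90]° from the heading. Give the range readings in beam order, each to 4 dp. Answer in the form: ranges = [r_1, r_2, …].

beam 1: φ=-90°, α=30°
  d=(0.8660,0.5000)  start (4,4)  tX=0.7736 tY=1.1800  stride 1/|dx|=1.1547 1/|dy|=2.0000
    cross x-line → (5,4), t=0.7736
    cross y-line → (5,5), t=1.1800
    cross x-line → (6,5), t=1.9283 (wall)
  → r_1 = 1.9283
beam 2: φ=-45°, α=75°
  d=(0.2588,0.9659)  start (4,4)  tX=2.5887 tY=0.6108  stride 1/|dx|=3.8637 1/|dy|=1.0353
    cross y-line → (4,5), t=0.6108
    cross y-line → (4,6), t=1.6461 (wall)
  → r_2 = 1.6461
beam 3: φ=45°, α=165°
  d=(-0.9659,0.2588)  start (4,4)  tX=0.3416 tY=2.2796  stride 1/|dx|=1.0353 1/|dy|=3.8637
    cross x-line → (3,4), t=0.3416
    cross x-line → (2,4), t=1.3769
    cross y-line → (2,5), t=2.2796
    cross x-line → (1,5), t=2.4122
    cross x-line → (0,5), t=3.4475 (wall)
  → r_3 = 3.4475
beam 4: φ=90°, α=210°
  d=(-0.8660,-0.5000)  start (4,4)  tX=0.3811 tY=0.8200  stride 1/|dx|=1.1547 1/|dy|=2.0000
    cross x-line → (3,4), t=0.3811
    cross y-line → (3,3), t=0.8200
    cross x-line → (2,3), t=1.5358
    cross x-line → (1,3), t=2.6905 (wall)
  → r_4 = 2.6905

ranges = [1.9283, 1.6461, 3.4475, 2.6905]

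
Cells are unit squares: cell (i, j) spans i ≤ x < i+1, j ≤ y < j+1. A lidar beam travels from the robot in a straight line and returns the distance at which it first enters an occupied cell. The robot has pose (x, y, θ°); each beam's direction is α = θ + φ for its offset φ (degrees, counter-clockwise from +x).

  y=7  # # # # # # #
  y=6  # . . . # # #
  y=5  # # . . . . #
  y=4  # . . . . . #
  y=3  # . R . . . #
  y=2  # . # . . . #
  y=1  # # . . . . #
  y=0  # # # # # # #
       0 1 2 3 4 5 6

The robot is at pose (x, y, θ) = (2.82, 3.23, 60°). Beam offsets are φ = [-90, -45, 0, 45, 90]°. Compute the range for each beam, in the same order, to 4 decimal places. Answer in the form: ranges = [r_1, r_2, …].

ranges = [3.6719, 3.2922, 3.1985, 3.9030, 2.1016]

beam 1: φ=-90°, α=330°
  dir = (cos 330°, sin 330°) = (0.8660, -0.5000); from cell (2,3)
  next x-line at t=0.2078, next y-line at t=0.4600; Δt_x=1.1547, Δt_y=2.0000
    x: enter (3,3) at t=0.2078
    y: enter (3,2) at t=0.4600
    x: enter (4,2) at t=1.3625
    y: enter (4,1) at t=2.4600
    x: enter (5,1) at t=2.5172
    x: enter (6,1) at t=3.6719 ← occupied
  → r_1 = 3.6719
beam 2: φ=-45°, α=15°
  dir = (cos 15°, sin 15°) = (0.9659, 0.2588); from cell (2,3)
  next x-line at t=0.1863, next y-line at t=2.9751; Δt_x=1.0353, Δt_y=3.8637
    x: enter (3,3) at t=0.1863
    x: enter (4,3) at t=1.2216
    x: enter (5,3) at t=2.2569
    y: enter (5,4) at t=2.9751
    x: enter (6,4) at t=3.2922 ← occupied
  → r_2 = 3.2922
beam 3: φ=0°, α=60°
  dir = (cos 60°, sin 60°) = (0.5000, 0.8660); from cell (2,3)
  next x-line at t=0.3600, next y-line at t=0.8891; Δt_x=2.0000, Δt_y=1.1547
    x: enter (3,3) at t=0.3600
    y: enter (3,4) at t=0.8891
    y: enter (3,5) at t=2.0438
    x: enter (4,5) at t=2.3600
    y: enter (4,6) at t=3.1985 ← occupied
  → r_3 = 3.1985
beam 4: φ=45°, α=105°
  dir = (cos 105°, sin 105°) = (-0.2588, 0.9659); from cell (2,3)
  next x-line at t=3.1682, next y-line at t=0.7972; Δt_x=3.8637, Δt_y=1.0353
    y: enter (2,4) at t=0.7972
    y: enter (2,5) at t=1.8324
    y: enter (2,6) at t=2.8677
    x: enter (1,6) at t=3.1682
    y: enter (1,7) at t=3.9030 ← occupied
  → r_4 = 3.9030
beam 5: φ=90°, α=150°
  dir = (cos 150°, sin 150°) = (-0.8660, 0.5000); from cell (2,3)
  next x-line at t=0.9469, next y-line at t=1.5400; Δt_x=1.1547, Δt_y=2.0000
    x: enter (1,3) at t=0.9469
    y: enter (1,4) at t=1.5400
    x: enter (0,4) at t=2.1016 ← occupied
  → r_5 = 2.1016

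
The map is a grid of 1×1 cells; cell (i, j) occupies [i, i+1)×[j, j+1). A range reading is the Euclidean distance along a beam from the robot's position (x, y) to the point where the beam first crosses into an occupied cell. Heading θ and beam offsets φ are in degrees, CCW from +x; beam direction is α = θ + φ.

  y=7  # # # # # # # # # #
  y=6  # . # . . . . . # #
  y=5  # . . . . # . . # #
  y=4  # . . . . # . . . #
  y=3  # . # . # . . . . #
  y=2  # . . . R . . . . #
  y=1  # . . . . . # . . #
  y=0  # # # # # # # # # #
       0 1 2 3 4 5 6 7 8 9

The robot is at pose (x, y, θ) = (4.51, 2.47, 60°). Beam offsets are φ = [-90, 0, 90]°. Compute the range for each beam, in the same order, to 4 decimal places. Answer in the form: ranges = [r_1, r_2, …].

beam 1: φ=-90°, α=330°
  dir = (cos 330°, sin 330°) = (0.8660, -0.5000); from cell (4,2)
  next x-line at t=0.5658, next y-line at t=0.9400; Δt_x=1.1547, Δt_y=2.0000
    x: enter (5,2) at t=0.5658
    y: enter (5,1) at t=0.9400
    x: enter (6,1) at t=1.7205 ← occupied
  → r_1 = 1.7205
beam 2: φ=0°, α=60°
  dir = (cos 60°, sin 60°) = (0.5000, 0.8660); from cell (4,2)
  next x-line at t=0.9800, next y-line at t=0.6120; Δt_x=2.0000, Δt_y=1.1547
    y: enter (4,3) at t=0.6120 ← occupied
  → r_2 = 0.6120
beam 3: φ=90°, α=150°
  dir = (cos 150°, sin 150°) = (-0.8660, 0.5000); from cell (4,2)
  next x-line at t=0.5889, next y-line at t=1.0600; Δt_x=1.1547, Δt_y=2.0000
    x: enter (3,2) at t=0.5889
    y: enter (3,3) at t=1.0600
    x: enter (2,3) at t=1.7436 ← occupied
  → r_3 = 1.7436

ranges = [1.7205, 0.6120, 1.7436]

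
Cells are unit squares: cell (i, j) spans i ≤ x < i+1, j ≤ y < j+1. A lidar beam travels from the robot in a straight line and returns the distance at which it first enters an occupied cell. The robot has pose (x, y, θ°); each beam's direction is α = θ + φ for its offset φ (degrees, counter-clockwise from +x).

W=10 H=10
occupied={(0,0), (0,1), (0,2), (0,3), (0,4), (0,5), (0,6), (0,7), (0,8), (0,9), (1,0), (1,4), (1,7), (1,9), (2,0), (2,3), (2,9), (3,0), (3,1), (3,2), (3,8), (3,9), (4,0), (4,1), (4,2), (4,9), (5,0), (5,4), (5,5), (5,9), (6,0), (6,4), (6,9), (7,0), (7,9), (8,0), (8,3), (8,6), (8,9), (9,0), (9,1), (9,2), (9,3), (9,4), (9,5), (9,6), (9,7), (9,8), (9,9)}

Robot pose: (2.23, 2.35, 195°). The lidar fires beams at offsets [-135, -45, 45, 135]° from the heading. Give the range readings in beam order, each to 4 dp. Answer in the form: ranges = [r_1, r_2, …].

ranges = [0.7506, 1.4203, 1.5588, 0.8891]

beam 1: φ=-135°, α=60°
  cosα=0.5000 sinα=0.8660 | (2,2) | tMaxX 1.5400 tMaxY 0.7506 | tΔX 2.0000 tΔY 1.1547
    t=0.7506 [y] (2,3) — stop
  → r_1 = 0.7506
beam 2: φ=-45°, α=150°
  cosα=-0.8660 sinα=0.5000 | (2,2) | tMaxX 0.2656 tMaxY 1.3000 | tΔX 1.1547 tΔY 2.0000
    t=0.2656 [x] (1,2)
    t=1.3000 [y] (1,3)
    t=1.4203 [x] (0,3) — stop
  → r_2 = 1.4203
beam 3: φ=45°, α=240°
  cosα=-0.5000 sinα=-0.8660 | (2,2) | tMaxX 0.4600 tMaxY 0.4041 | tΔX 2.0000 tΔY 1.1547
    t=0.4041 [y] (2,1)
    t=0.4600 [x] (1,1)
    t=1.5588 [y] (1,0) — stop
  → r_3 = 1.5588
beam 4: φ=135°, α=330°
  cosα=0.8660 sinα=-0.5000 | (2,2) | tMaxX 0.8891 tMaxY 0.7000 | tΔX 1.1547 tΔY 2.0000
    t=0.7000 [y] (2,1)
    t=0.8891 [x] (3,1) — stop
  → r_4 = 0.8891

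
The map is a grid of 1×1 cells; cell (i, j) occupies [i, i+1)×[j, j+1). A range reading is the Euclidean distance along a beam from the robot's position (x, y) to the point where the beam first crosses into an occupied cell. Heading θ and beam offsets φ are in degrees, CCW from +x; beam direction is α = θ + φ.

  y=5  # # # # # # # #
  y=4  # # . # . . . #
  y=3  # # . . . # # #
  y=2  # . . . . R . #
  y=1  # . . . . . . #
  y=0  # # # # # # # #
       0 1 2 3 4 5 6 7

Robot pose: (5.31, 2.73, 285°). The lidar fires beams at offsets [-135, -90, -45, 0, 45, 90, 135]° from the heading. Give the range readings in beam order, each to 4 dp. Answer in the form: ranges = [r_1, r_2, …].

ranges = [2.5400, 4.4620, 1.9976, 1.7910, 1.9514, 1.0432, 0.3118]

beam 1: φ=-135°, α=150°
  direction (-0.8660, 0.5000); cell (5,2); t to first gridline: x 0.3580, y 0.5400 (then +1.1547 / +2.0000)
    (4,2) via x @ 0.3580
    (4,3) via y @ 0.5400
    (3,3) via x @ 1.5127
    (3,4) via y @ 2.5400  # hit
  → r_1 = 2.5400
beam 2: φ=-90°, α=195°
  direction (-0.9659, -0.2588); cell (5,2); t to first gridline: x 0.3209, y 2.8205 (then +1.0353 / +3.8637)
    (4,2) via x @ 0.3209
    (3,2) via x @ 1.3562
    (2,2) via x @ 2.3915
    (2,1) via y @ 2.8205
    (1,1) via x @ 3.4268
    (0,1) via x @ 4.4620  # hit
  → r_2 = 4.4620
beam 3: φ=-45°, α=240°
  direction (-0.5000, -0.8660); cell (5,2); t to first gridline: x 0.6200, y 0.8429 (then +2.0000 / +1.1547)
    (4,2) via x @ 0.6200
    (4,1) via y @ 0.8429
    (4,0) via y @ 1.9976  # hit
  → r_3 = 1.9976
beam 4: φ=0°, α=285°
  direction (0.2588, -0.9659); cell (5,2); t to first gridline: x 2.6660, y 0.7558 (then +3.8637 / +1.0353)
    (5,1) via y @ 0.7558
    (5,0) via y @ 1.7910  # hit
  → r_4 = 1.7910
beam 5: φ=45°, α=330°
  direction (0.8660, -0.5000); cell (5,2); t to first gridline: x 0.7967, y 1.4600 (then +1.1547 / +2.0000)
    (6,2) via x @ 0.7967
    (6,1) via y @ 1.4600
    (7,1) via x @ 1.9514  # hit
  → r_5 = 1.9514
beam 6: φ=90°, α=15°
  direction (0.9659, 0.2588); cell (5,2); t to first gridline: x 0.7143, y 1.0432 (then +1.0353 / +3.8637)
    (6,2) via x @ 0.7143
    (6,3) via y @ 1.0432  # hit
  → r_6 = 1.0432
beam 7: φ=135°, α=60°
  direction (0.5000, 0.8660); cell (5,2); t to first gridline: x 1.3800, y 0.3118 (then +2.0000 / +1.1547)
    (5,3) via y @ 0.3118  # hit
  → r_7 = 0.3118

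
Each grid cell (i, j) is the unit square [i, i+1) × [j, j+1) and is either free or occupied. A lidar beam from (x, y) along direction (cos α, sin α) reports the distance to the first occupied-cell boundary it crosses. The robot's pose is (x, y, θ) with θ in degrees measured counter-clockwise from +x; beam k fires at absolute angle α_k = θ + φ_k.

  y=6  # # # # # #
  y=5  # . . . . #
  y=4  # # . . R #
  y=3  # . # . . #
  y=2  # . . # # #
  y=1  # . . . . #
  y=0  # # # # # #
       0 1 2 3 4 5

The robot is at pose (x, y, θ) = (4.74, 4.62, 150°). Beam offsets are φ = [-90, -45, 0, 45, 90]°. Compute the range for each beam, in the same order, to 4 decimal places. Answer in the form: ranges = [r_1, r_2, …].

beam 1: φ=-90°, α=60°
  d=(0.5000,0.8660)  start (4,4)  tX=0.5200 tY=0.4388  stride 1/|dx|=2.0000 1/|dy|=1.1547
    cross y-line → (4,5), t=0.4388
    cross x-line → (5,5), t=0.5200 (wall)
  → r_1 = 0.5200
beam 2: φ=-45°, α=105°
  d=(-0.2588,0.9659)  start (4,4)  tX=2.8591 tY=0.3934  stride 1/|dx|=3.8637 1/|dy|=1.0353
    cross y-line → (4,5), t=0.3934
    cross y-line → (4,6), t=1.4287 (wall)
  → r_2 = 1.4287
beam 3: φ=0°, α=150°
  d=(-0.8660,0.5000)  start (4,4)  tX=0.8545 tY=0.7600  stride 1/|dx|=1.1547 1/|dy|=2.0000
    cross y-line → (4,5), t=0.7600
    cross x-line → (3,5), t=0.8545
    cross x-line → (2,5), t=2.0092
    cross y-line → (2,6), t=2.7600 (wall)
  → r_3 = 2.7600
beam 4: φ=45°, α=195°
  d=(-0.9659,-0.2588)  start (4,4)  tX=0.7661 tY=2.3955  stride 1/|dx|=1.0353 1/|dy|=3.8637
    cross x-line → (3,4), t=0.7661
    cross x-line → (2,4), t=1.8014
    cross y-line → (2,3), t=2.3955 (wall)
  → r_4 = 2.3955
beam 5: φ=90°, α=240°
  d=(-0.5000,-0.8660)  start (4,4)  tX=1.4800 tY=0.7159  stride 1/|dx|=2.0000 1/|dy|=1.1547
    cross y-line → (4,3), t=0.7159
    cross x-line → (3,3), t=1.4800
    cross y-line → (3,2), t=1.8706 (wall)
  → r_5 = 1.8706

ranges = [0.5200, 1.4287, 2.7600, 2.3955, 1.8706]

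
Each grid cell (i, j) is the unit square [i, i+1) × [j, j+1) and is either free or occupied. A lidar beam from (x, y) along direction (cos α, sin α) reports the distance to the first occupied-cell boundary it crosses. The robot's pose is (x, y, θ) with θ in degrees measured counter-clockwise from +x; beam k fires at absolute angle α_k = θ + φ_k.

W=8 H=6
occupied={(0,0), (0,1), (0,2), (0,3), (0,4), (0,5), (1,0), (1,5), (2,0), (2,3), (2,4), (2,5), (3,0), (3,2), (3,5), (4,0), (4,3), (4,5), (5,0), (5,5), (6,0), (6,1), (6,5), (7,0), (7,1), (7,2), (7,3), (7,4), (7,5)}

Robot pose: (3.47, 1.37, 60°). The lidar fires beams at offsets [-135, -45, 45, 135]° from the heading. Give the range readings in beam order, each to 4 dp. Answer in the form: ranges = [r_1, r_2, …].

beam 1: φ=-135°, α=285°
  d=(0.2588,-0.9659)  start (3,1)  tX=2.0478 tY=0.3831  stride 1/|dx|=3.8637 1/|dy|=1.0353
    cross y-line → (3,0), t=0.3831 (wall)
  → r_1 = 0.3831
beam 2: φ=-45°, α=15°
  d=(0.9659,0.2588)  start (3,1)  tX=0.5487 tY=2.4341  stride 1/|dx|=1.0353 1/|dy|=3.8637
    cross x-line → (4,1), t=0.5487
    cross x-line → (5,1), t=1.5840
    cross y-line → (5,2), t=2.4341
    cross x-line → (6,2), t=2.6192
    cross x-line → (7,2), t=3.6545 (wall)
  → r_2 = 3.6545
beam 3: φ=45°, α=105°
  d=(-0.2588,0.9659)  start (3,1)  tX=1.8159 tY=0.6522  stride 1/|dx|=3.8637 1/|dy|=1.0353
    cross y-line → (3,2), t=0.6522 (wall)
  → r_3 = 0.6522
beam 4: φ=135°, α=195°
  d=(-0.9659,-0.2588)  start (3,1)  tX=0.4866 tY=1.4296  stride 1/|dx|=1.0353 1/|dy|=3.8637
    cross x-line → (2,1), t=0.4866
    cross y-line → (2,0), t=1.4296 (wall)
  → r_4 = 1.4296

ranges = [0.3831, 3.6545, 0.6522, 1.4296]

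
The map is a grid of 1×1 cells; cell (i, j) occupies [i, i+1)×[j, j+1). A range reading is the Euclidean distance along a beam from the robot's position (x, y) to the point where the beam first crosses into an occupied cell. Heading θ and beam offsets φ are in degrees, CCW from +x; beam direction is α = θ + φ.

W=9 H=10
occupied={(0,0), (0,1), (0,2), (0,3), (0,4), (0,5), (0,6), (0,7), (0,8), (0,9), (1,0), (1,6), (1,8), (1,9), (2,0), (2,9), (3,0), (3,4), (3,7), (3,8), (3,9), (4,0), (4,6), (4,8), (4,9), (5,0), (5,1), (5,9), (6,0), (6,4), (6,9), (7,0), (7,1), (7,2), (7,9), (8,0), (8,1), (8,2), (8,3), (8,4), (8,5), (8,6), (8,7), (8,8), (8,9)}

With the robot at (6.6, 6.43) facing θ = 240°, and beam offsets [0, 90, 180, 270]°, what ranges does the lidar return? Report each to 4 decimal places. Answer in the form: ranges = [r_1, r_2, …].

ranges = [6.2700, 1.6166, 2.8000, 3.0022]

beam 1: φ=0°, α=240°
  direction (-0.5000, -0.8660); cell (6,6); t to first gridline: x 1.2000, y 0.4965 (then +2.0000 / +1.1547)
    (6,5) via y @ 0.4965
    (5,5) via x @ 1.2000
    (5,4) via y @ 1.6512
    (5,3) via y @ 2.8059
    (4,3) via x @ 3.2000
    (4,2) via y @ 3.9606
    (4,1) via y @ 5.1153
    (3,1) via x @ 5.2000
    (3,0) via y @ 6.2700  # hit
  → r_1 = 6.2700
beam 2: φ=90°, α=330°
  direction (0.8660, -0.5000); cell (6,6); t to first gridline: x 0.4619, y 0.8600 (then +1.1547 / +2.0000)
    (7,6) via x @ 0.4619
    (7,5) via y @ 0.8600
    (8,5) via x @ 1.6166  # hit
  → r_2 = 1.6166
beam 3: φ=180°, α=60°
  direction (0.5000, 0.8660); cell (6,6); t to first gridline: x 0.8000, y 0.6582 (then +2.0000 / +1.1547)
    (6,7) via y @ 0.6582
    (7,7) via x @ 0.8000
    (7,8) via y @ 1.8129
    (8,8) via x @ 2.8000  # hit
  → r_3 = 2.8000
beam 4: φ=270°, α=150°
  direction (-0.8660, 0.5000); cell (6,6); t to first gridline: x 0.6928, y 1.1400 (then +1.1547 / +2.0000)
    (5,6) via x @ 0.6928
    (5,7) via y @ 1.1400
    (4,7) via x @ 1.8475
    (3,7) via x @ 3.0022  # hit
  → r_4 = 3.0022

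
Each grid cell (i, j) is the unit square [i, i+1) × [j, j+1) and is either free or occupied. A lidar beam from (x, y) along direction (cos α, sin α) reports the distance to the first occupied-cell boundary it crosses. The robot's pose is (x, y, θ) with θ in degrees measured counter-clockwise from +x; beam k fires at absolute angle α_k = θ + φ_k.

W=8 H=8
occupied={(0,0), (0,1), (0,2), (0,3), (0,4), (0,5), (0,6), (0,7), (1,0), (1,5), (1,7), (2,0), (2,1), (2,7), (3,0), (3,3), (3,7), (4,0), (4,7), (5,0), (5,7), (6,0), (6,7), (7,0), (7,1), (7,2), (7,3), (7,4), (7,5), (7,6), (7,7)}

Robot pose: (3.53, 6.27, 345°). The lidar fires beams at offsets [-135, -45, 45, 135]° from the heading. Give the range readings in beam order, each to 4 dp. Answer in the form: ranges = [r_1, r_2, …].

beam 1: φ=-135°, α=210°
  dir = (cos 210°, sin 210°) = (-0.8660, -0.5000); from cell (3,6)
  next x-line at t=0.6120, next y-line at t=0.5400; Δt_x=1.1547, Δt_y=2.0000
    y: enter (3,5) at t=0.5400
    x: enter (2,5) at t=0.6120
    x: enter (1,5) at t=1.7667 ← occupied
  → r_1 = 1.7667
beam 2: φ=-45°, α=300°
  dir = (cos 300°, sin 300°) = (0.5000, -0.8660); from cell (3,6)
  next x-line at t=0.9400, next y-line at t=0.3118; Δt_x=2.0000, Δt_y=1.1547
    y: enter (3,5) at t=0.3118
    x: enter (4,5) at t=0.9400
    y: enter (4,4) at t=1.4665
    y: enter (4,3) at t=2.6212
    x: enter (5,3) at t=2.9400
    y: enter (5,2) at t=3.7759
    y: enter (5,1) at t=4.9306
    x: enter (6,1) at t=4.9400
    y: enter (6,0) at t=6.0853 ← occupied
  → r_2 = 6.0853
beam 3: φ=45°, α=30°
  dir = (cos 30°, sin 30°) = (0.8660, 0.5000); from cell (3,6)
  next x-line at t=0.5427, next y-line at t=1.4600; Δt_x=1.1547, Δt_y=2.0000
    x: enter (4,6) at t=0.5427
    y: enter (4,7) at t=1.4600 ← occupied
  → r_3 = 1.4600
beam 4: φ=135°, α=120°
  dir = (cos 120°, sin 120°) = (-0.5000, 0.8660); from cell (3,6)
  next x-line at t=1.0600, next y-line at t=0.8429; Δt_x=2.0000, Δt_y=1.1547
    y: enter (3,7) at t=0.8429 ← occupied
  → r_4 = 0.8429

ranges = [1.7667, 6.0853, 1.4600, 0.8429]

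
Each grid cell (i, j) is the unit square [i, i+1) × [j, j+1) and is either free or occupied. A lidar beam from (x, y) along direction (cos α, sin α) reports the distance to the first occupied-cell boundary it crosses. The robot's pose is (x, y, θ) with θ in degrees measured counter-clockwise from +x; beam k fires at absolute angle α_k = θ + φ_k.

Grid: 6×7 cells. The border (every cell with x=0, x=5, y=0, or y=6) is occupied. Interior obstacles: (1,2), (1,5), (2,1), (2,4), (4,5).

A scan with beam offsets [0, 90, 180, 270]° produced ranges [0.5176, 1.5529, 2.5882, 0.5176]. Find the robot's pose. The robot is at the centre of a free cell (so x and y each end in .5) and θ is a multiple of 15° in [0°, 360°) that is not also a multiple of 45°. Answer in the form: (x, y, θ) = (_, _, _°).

Enumerate (i+0.5, j+0.5, θ) over the 15 free cells and 16 admissible headings. For each, cast all 4 beams and compare to the given ranges.
  (3.5, 5.5, 195°): beam 1 = 1.5529 ≠ 0.5176 ✗
  (3.5, 2.5, 285°): beam 1 = 1.5529 ≠ 0.5176 ✗
  (4.5, 1.5, 210°): beam 1 = 1.0000 ≠ 0.5176 ✗
  …
  (3.5, 1.5, 285°): r_1=0.5176, r_2=1.5529, r_3=2.5882, r_4=0.5176 — all match ✓
No second candidate reproduces the full scan.

(x, y, θ) = (3.5, 1.5, 285°)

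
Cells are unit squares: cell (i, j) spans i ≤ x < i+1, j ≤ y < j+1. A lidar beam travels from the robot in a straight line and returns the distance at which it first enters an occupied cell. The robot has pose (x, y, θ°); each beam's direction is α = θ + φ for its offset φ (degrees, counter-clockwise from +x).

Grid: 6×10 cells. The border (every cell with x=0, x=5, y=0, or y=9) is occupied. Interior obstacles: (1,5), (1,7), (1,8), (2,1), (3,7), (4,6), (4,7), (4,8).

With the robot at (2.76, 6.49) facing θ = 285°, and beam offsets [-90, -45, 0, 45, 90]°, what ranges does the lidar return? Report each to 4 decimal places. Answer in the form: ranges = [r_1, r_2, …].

ranges = [1.8221, 1.5200, 5.6837, 2.5865, 1.2837]

beam 1: φ=-90°, α=195°
  d=(-0.9659,-0.2588)  start (2,6)  tX=0.7868 tY=1.8932  stride 1/|dx|=1.0353 1/|dy|=3.8637
    cross x-line → (1,6), t=0.7868
    cross x-line → (0,6), t=1.8221 (wall)
  → r_1 = 1.8221
beam 2: φ=-45°, α=240°
  d=(-0.5000,-0.8660)  start (2,6)  tX=1.5200 tY=0.5658  stride 1/|dx|=2.0000 1/|dy|=1.1547
    cross y-line → (2,5), t=0.5658
    cross x-line → (1,5), t=1.5200 (wall)
  → r_2 = 1.5200
beam 3: φ=0°, α=285°
  d=(0.2588,-0.9659)  start (2,6)  tX=0.9273 tY=0.5073  stride 1/|dx|=3.8637 1/|dy|=1.0353
    cross y-line → (2,5), t=0.5073
    cross x-line → (3,5), t=0.9273
    cross y-line → (3,4), t=1.5426
    cross y-line → (3,3), t=2.5778
    cross y-line → (3,2), t=3.6131
    cross y-line → (3,1), t=4.6484
    cross x-line → (4,1), t=4.7910
    cross y-line → (4,0), t=5.6837 (wall)
  → r_3 = 5.6837
beam 4: φ=45°, α=330°
  d=(0.8660,-0.5000)  start (2,6)  tX=0.2771 tY=0.9800  stride 1/|dx|=1.1547 1/|dy|=2.0000
    cross x-line → (3,6), t=0.2771
    cross y-line → (3,5), t=0.9800
    cross x-line → (4,5), t=1.4318
    cross x-line → (5,5), t=2.5865 (wall)
  → r_4 = 2.5865
beam 5: φ=90°, α=15°
  d=(0.9659,0.2588)  start (2,6)  tX=0.2485 tY=1.9705  stride 1/|dx|=1.0353 1/|dy|=3.8637
    cross x-line → (3,6), t=0.2485
    cross x-line → (4,6), t=1.2837 (wall)
  → r_5 = 1.2837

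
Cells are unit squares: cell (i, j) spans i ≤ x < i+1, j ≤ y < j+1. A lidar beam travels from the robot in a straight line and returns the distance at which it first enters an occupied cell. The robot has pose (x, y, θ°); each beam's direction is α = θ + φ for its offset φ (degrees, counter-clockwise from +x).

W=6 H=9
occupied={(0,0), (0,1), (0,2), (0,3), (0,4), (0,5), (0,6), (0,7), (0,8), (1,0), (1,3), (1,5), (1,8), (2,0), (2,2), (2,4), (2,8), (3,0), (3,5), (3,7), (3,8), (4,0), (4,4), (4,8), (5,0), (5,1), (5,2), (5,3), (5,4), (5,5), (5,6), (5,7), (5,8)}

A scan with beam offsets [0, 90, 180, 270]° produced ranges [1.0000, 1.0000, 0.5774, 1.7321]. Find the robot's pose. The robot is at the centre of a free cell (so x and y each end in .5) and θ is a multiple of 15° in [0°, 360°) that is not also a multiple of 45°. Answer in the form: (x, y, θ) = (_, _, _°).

(x, y, θ) = (3.5, 1.5, 120°)

Candidates: 21 free-cell centres × 16 headings = 336 poses. Raycast each; keep the one whose scan matches to 4 dp.
  (4.5, 2.5, 195°): beam 1 = 1.5529 ≠ 1.0000 ✗
  (1.5, 6.5, 195°): beam 1 = 0.5176 ≠ 1.0000 ✗
  (4.5, 1.5, 210°): beam 2 = 0.5774 ≠ 1.0000 ✗
  …
  (3.5, 1.5, 120°): r_1=1.0000, r_2=1.0000, r_3=0.5774, r_4=1.7321 — all match ✓
No second candidate reproduces the full scan.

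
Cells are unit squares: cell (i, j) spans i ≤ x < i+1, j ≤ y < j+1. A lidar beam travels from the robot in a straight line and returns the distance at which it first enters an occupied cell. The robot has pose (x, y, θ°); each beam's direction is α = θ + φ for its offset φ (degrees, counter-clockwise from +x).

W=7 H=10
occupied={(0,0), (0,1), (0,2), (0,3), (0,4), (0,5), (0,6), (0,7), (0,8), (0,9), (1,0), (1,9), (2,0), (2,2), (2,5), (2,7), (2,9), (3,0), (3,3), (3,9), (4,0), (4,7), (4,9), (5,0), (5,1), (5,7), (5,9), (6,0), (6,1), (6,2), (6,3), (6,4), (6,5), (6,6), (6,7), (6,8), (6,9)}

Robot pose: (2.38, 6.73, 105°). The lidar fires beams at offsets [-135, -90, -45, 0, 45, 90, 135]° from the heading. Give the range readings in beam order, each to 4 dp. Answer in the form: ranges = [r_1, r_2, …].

beam 1: φ=-135°, α=330°
  dir = (cos 330°, sin 330°) = (0.8660, -0.5000); from cell (2,6)
  next x-line at t=0.7159, next y-line at t=1.4600; Δt_x=1.1547, Δt_y=2.0000
    x: enter (3,6) at t=0.7159
    y: enter (3,5) at t=1.4600
    x: enter (4,5) at t=1.8706
    x: enter (5,5) at t=3.0253
    y: enter (5,4) at t=3.4600
    x: enter (6,4) at t=4.1800 ← occupied
  → r_1 = 4.1800
beam 2: φ=-90°, α=15°
  dir = (cos 15°, sin 15°) = (0.9659, 0.2588); from cell (2,6)
  next x-line at t=0.6419, next y-line at t=1.0432; Δt_x=1.0353, Δt_y=3.8637
    x: enter (3,6) at t=0.6419
    y: enter (3,7) at t=1.0432
    x: enter (4,7) at t=1.6771 ← occupied
  → r_2 = 1.6771
beam 3: φ=-45°, α=60°
  dir = (cos 60°, sin 60°) = (0.5000, 0.8660); from cell (2,6)
  next x-line at t=1.2400, next y-line at t=0.3118; Δt_x=2.0000, Δt_y=1.1547
    y: enter (2,7) at t=0.3118 ← occupied
  → r_3 = 0.3118
beam 4: φ=0°, α=105°
  dir = (cos 105°, sin 105°) = (-0.2588, 0.9659); from cell (2,6)
  next x-line at t=1.4682, next y-line at t=0.2795; Δt_x=3.8637, Δt_y=1.0353
    y: enter (2,7) at t=0.2795 ← occupied
  → r_4 = 0.2795
beam 5: φ=45°, α=150°
  dir = (cos 150°, sin 150°) = (-0.8660, 0.5000); from cell (2,6)
  next x-line at t=0.4388, next y-line at t=0.5400; Δt_x=1.1547, Δt_y=2.0000
    x: enter (1,6) at t=0.4388
    y: enter (1,7) at t=0.5400
    x: enter (0,7) at t=1.5935 ← occupied
  → r_5 = 1.5935
beam 6: φ=90°, α=195°
  dir = (cos 195°, sin 195°) = (-0.9659, -0.2588); from cell (2,6)
  next x-line at t=0.3934, next y-line at t=2.8205; Δt_x=1.0353, Δt_y=3.8637
    x: enter (1,6) at t=0.3934
    x: enter (0,6) at t=1.4287 ← occupied
  → r_6 = 1.4287
beam 7: φ=135°, α=240°
  dir = (cos 240°, sin 240°) = (-0.5000, -0.8660); from cell (2,6)
  next x-line at t=0.7600, next y-line at t=0.8429; Δt_x=2.0000, Δt_y=1.1547
    x: enter (1,6) at t=0.7600
    y: enter (1,5) at t=0.8429
    y: enter (1,4) at t=1.9976
    x: enter (0,4) at t=2.7600 ← occupied
  → r_7 = 2.7600

ranges = [4.1800, 1.6771, 0.3118, 0.2795, 1.5935, 1.4287, 2.7600]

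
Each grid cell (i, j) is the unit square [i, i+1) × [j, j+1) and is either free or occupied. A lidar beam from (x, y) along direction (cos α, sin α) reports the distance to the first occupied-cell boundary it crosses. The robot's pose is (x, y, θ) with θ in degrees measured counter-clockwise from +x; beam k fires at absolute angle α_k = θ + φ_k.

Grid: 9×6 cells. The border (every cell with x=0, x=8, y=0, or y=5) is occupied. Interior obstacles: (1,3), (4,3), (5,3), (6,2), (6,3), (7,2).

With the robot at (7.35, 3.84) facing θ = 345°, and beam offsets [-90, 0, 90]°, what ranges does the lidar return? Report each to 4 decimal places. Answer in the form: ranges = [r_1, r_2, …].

beam 1: φ=-90°, α=255°
  dir = (cos 255°, sin 255°) = (-0.2588, -0.9659); from cell (7,3)
  next x-line at t=1.3523, next y-line at t=0.8696; Δt_x=3.8637, Δt_y=1.0353
    y: enter (7,2) at t=0.8696 ← occupied
  → r_1 = 0.8696
beam 2: φ=0°, α=345°
  dir = (cos 345°, sin 345°) = (0.9659, -0.2588); from cell (7,3)
  next x-line at t=0.6729, next y-line at t=3.2455; Δt_x=1.0353, Δt_y=3.8637
    x: enter (8,3) at t=0.6729 ← occupied
  → r_2 = 0.6729
beam 3: φ=90°, α=75°
  dir = (cos 75°, sin 75°) = (0.2588, 0.9659); from cell (7,3)
  next x-line at t=2.5114, next y-line at t=0.1656; Δt_x=3.8637, Δt_y=1.0353
    y: enter (7,4) at t=0.1656
    y: enter (7,5) at t=1.2009 ← occupied
  → r_3 = 1.2009

ranges = [0.8696, 0.6729, 1.2009]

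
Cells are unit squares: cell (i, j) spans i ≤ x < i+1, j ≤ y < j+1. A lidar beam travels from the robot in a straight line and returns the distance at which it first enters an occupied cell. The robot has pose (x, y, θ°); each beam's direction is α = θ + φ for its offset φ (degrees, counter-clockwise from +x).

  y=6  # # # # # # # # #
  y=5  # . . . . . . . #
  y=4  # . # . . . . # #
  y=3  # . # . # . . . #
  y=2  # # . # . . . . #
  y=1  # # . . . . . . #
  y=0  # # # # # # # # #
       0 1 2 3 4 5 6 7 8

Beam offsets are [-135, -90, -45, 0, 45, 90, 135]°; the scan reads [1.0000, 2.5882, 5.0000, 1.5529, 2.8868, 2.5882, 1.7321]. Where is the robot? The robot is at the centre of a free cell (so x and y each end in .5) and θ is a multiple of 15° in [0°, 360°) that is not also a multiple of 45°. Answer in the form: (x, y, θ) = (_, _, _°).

Candidates: 28 free-cell centres × 16 headings = 448 poses. Raycast each; keep the one whose scan matches to 4 dp.
  (3.5, 1.5, 345°): beam 2 = 0.5176 ≠ 2.5882 ✗
  (6.5, 4.5, 60°): beam 1 = 3.6235 ≠ 1.0000 ✗
  (5.5, 4.5, 330°): beam 1 = 2.5882 ≠ 1.0000 ✗
  (3.5, 1.5, 255°): beam 1 = 0.5774 ≠ 1.0000 ✗
  …
  (6.5, 3.5, 195°): r_1=1.0000, r_2=2.5882, r_3=5.0000, r_4=1.5529, r_5=2.8868, r_6=2.5882, r_7=1.7321 — all match ✓
Only this pose fits every beam.

(x, y, θ) = (6.5, 3.5, 195°)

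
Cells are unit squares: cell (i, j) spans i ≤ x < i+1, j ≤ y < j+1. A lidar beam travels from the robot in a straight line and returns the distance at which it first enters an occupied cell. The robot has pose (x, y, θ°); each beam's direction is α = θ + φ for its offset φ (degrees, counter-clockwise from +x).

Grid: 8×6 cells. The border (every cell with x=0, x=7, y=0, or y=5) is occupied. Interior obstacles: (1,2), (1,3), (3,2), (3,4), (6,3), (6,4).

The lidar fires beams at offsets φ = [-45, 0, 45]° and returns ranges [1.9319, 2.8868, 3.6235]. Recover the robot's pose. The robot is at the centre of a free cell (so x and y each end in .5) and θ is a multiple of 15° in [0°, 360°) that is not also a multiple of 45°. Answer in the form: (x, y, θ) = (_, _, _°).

The pose lattice has 18·16 = 288 candidates. Test each by forward raycasting.
  (3.5, 1.5, 120°): beam 1 = 0.5176 ≠ 1.9319 ✗
  (5.5, 3.5, 60°): beam 1 = 0.5176 ≠ 1.9319 ✗
  (4.5, 4.5, 15°): beam 1 = 1.7321 ≠ 1.9319 ✗
  (5.5, 1.5, 195°): beam 1 = 1.7321 ≠ 1.9319 ✗
  …
  (4.5, 1.5, 30°): r_1=1.9319, r_2=2.8868, r_3=3.6235 — all match ✓
No second candidate reproduces the full scan.

(x, y, θ) = (4.5, 1.5, 30°)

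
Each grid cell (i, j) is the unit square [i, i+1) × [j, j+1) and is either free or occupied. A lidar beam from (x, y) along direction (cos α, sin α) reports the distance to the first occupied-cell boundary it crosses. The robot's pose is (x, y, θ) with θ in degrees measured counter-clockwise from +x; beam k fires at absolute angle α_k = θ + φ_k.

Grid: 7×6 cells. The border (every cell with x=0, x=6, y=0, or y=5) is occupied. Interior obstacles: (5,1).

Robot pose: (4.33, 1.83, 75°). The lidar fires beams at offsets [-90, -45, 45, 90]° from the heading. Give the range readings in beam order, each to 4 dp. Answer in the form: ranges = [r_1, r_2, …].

beam 1: φ=-90°, α=345°
  d=(0.9659,-0.2588)  start (4,1)  tX=0.6936 tY=3.2069  stride 1/|dx|=1.0353 1/|dy|=3.8637
    cross x-line → (5,1), t=0.6936 (wall)
  → r_1 = 0.6936
beam 2: φ=-45°, α=30°
  d=(0.8660,0.5000)  start (4,1)  tX=0.7736 tY=0.3400  stride 1/|dx|=1.1547 1/|dy|=2.0000
    cross y-line → (4,2), t=0.3400
    cross x-line → (5,2), t=0.7736
    cross x-line → (6,2), t=1.9283 (wall)
  → r_2 = 1.9283
beam 3: φ=45°, α=120°
  d=(-0.5000,0.8660)  start (4,1)  tX=0.6600 tY=0.1963  stride 1/|dx|=2.0000 1/|dy|=1.1547
    cross y-line → (4,2), t=0.1963
    cross x-line → (3,2), t=0.6600
    cross y-line → (3,3), t=1.3510
    cross y-line → (3,4), t=2.5057
    cross x-line → (2,4), t=2.6600
    cross y-line → (2,5), t=3.6604 (wall)
  → r_3 = 3.6604
beam 4: φ=90°, α=165°
  d=(-0.9659,0.2588)  start (4,1)  tX=0.3416 tY=0.6568  stride 1/|dx|=1.0353 1/|dy|=3.8637
    cross x-line → (3,1), t=0.3416
    cross y-line → (3,2), t=0.6568
    cross x-line → (2,2), t=1.3769
    cross x-line → (1,2), t=2.4122
    cross x-line → (0,2), t=3.4475 (wall)
  → r_4 = 3.4475

ranges = [0.6936, 1.9283, 3.6604, 3.4475]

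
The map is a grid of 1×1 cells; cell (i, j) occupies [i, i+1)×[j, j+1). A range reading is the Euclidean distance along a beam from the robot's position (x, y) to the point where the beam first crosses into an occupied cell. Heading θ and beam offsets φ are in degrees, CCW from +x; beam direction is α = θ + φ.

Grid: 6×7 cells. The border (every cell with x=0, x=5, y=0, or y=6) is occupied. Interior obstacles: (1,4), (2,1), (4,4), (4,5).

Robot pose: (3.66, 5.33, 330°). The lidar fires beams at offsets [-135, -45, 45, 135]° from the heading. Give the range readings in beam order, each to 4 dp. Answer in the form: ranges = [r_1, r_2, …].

beam 1: φ=-135°, α=195°
  d=(-0.9659,-0.2588)  start (3,5)  tX=0.6833 tY=1.2750  stride 1/|dx|=1.0353 1/|dy|=3.8637
    cross x-line → (2,5), t=0.6833
    cross y-line → (2,4), t=1.2750
    cross x-line → (1,4), t=1.7186 (wall)
  → r_1 = 1.7186
beam 2: φ=-45°, α=285°
  d=(0.2588,-0.9659)  start (3,5)  tX=1.3137 tY=0.3416  stride 1/|dx|=3.8637 1/|dy|=1.0353
    cross y-line → (3,4), t=0.3416
    cross x-line → (4,4), t=1.3137 (wall)
  → r_2 = 1.3137
beam 3: φ=45°, α=15°
  d=(0.9659,0.2588)  start (3,5)  tX=0.3520 tY=2.5887  stride 1/|dx|=1.0353 1/|dy|=3.8637
    cross x-line → (4,5), t=0.3520 (wall)
  → r_3 = 0.3520
beam 4: φ=135°, α=105°
  d=(-0.2588,0.9659)  start (3,5)  tX=2.5500 tY=0.6936  stride 1/|dx|=3.8637 1/|dy|=1.0353
    cross y-line → (3,6), t=0.6936 (wall)
  → r_4 = 0.6936

ranges = [1.7186, 1.3137, 0.3520, 0.6936]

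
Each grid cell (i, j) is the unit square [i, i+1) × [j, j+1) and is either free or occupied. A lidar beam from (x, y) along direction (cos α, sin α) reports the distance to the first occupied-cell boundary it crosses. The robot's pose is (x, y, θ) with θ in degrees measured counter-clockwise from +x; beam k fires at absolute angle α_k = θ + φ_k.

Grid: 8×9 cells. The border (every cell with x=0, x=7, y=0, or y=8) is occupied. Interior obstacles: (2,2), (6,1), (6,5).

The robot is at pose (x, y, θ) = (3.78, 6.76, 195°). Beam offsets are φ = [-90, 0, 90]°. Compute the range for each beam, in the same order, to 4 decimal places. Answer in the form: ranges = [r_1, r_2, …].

beam 1: φ=-90°, α=105°
  dir = (cos 105°, sin 105°) = (-0.2588, 0.9659); from cell (3,6)
  next x-line at t=3.0137, next y-line at t=0.2485; Δt_x=3.8637, Δt_y=1.0353
    y: enter (3,7) at t=0.2485
    y: enter (3,8) at t=1.2837 ← occupied
  → r_1 = 1.2837
beam 2: φ=0°, α=195°
  dir = (cos 195°, sin 195°) = (-0.9659, -0.2588); from cell (3,6)
  next x-line at t=0.8075, next y-line at t=2.9364; Δt_x=1.0353, Δt_y=3.8637
    x: enter (2,6) at t=0.8075
    x: enter (1,6) at t=1.8428
    x: enter (0,6) at t=2.8781 ← occupied
  → r_2 = 2.8781
beam 3: φ=90°, α=285°
  dir = (cos 285°, sin 285°) = (0.2588, -0.9659); from cell (3,6)
  next x-line at t=0.8500, next y-line at t=0.7868; Δt_x=3.8637, Δt_y=1.0353
    y: enter (3,5) at t=0.7868
    x: enter (4,5) at t=0.8500
    y: enter (4,4) at t=1.8221
    y: enter (4,3) at t=2.8574
    y: enter (4,2) at t=3.8926
    x: enter (5,2) at t=4.7137
    y: enter (5,1) at t=4.9279
    y: enter (5,0) at t=5.9632 ← occupied
  → r_3 = 5.9632

ranges = [1.2837, 2.8781, 5.9632]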